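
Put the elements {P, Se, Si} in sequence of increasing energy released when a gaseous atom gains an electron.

Si is in period 3, group 14; P is in period 3, group 15; Se is in period 4, group 16.
EA tends to increase across a period and decrease down a group, though the pattern is less regular than for IE or radius.
Neither a single period nor a single group — weigh both effects.
Si > P: this pair runs against the simple trend — see the exception note.
Se > Si: the two effects oppose for this pair; the across-period effect wins (195 vs 134 kJ/mol).
Note the exception: Si has a higher electron affinity than P, contrary to the simple trend — adding an electron to P's half-filled 3p³ is unfavourable, so Si (3p²) has the more exothermic EA.
Approximate values (kJ/mol): Si 134, P 72, Se 195.
So from lowest to highest: P < Si < Se.

P < Si < Se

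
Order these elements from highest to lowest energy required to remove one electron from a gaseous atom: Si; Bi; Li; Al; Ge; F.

Li is in period 2, group 1; F is in period 2, group 17; Al is in period 3, group 13; Si is in period 3, group 14; Ge is in period 4, group 14; Bi is in period 6, group 15.
IE₁ increases left→right with effective nuclear charge and decreases top→bottom as the valence shell moves farther out.
Neither a single period nor a single group — weigh both effects.
Al > Li: the two effects oppose for this pair; the across-period effect wins (578 vs 520 kJ/mol).
Bi > Al: period and group pull opposite ways; the across-period shift dominates (703 vs 578 kJ/mol).
Ge > Bi: period and group pull opposite ways; the down-group shift dominates (762 vs 703 kJ/mol).
Si > Ge: they share group 14; the group trend gives Si the larger value.
F > Si: both effects reinforce here, so F is clearly the higher of the two.
For reference (kJ/mol): Li 520, F 1681, Al 578, Si 786, Ge 762, Bi 703.
So from highest to lowest: F > Si > Ge > Bi > Al > Li.

F, Si, Ge, Bi, Al, Li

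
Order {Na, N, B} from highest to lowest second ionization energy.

Na, N, B

Consider each +1 ion: Na⁺ is the bare [Ne] core; N⁺ still has 4 valence electrons; B⁺ still has 2 valence electrons.
Core electrons are held far more tightly than valence electrons, so Na tops the IE_2 order.
Valence configurations: N⁺ [He]2s²2p², B⁺ [He]2s².
Tabulated IE_2 (kJ/mol): Na 4562, N 2856, B 2427.
Putting it together, IE_2: B < N < Na.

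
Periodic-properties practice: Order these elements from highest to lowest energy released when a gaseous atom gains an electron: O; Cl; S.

Cl > S > O

O is in period 2, group 16; S is in period 3, group 16; Cl is in period 3, group 17.
Adding an electron releases more energy for atoms nearer the top right (short of the noble gases).
Here both period and group differ, so the two effects have to be weighed against each other.
S > O: this pair runs against the simple trend — see the exception note.
Cl > S: Cl lies to the right of S in period 3, so the across-period effect alone puts Cl higher.
Note the exception: S has a higher electron affinity than O, contrary to the simple trend — the compact 2p subshell of O repels the added electron more than S's larger 3p does.
Tabulated electron affinity (kJ/mol): O 141, S 200, Cl 349.
So from highest to lowest: Cl > S > O.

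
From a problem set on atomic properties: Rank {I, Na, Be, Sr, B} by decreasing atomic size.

Sr > Na > I > Be > B

Moving right in a period, electrons are added to the same shell under a stronger nuclear pull, so atoms get smaller; moving down, a new shell is opened and atoms get larger.
Here both period and group differ, so the two effects have to be weighed against each other.
Be > B: Be lies to the left of B in period 2, so the across-period effect alone puts Be larger.
I > Be: period and group pull opposite ways; the down-group shift dominates (133 vs 102 pm).
Na > I: period and group pull opposite ways; the across-period shift dominates (155 vs 133 pm).
Sr > Na: period and group pull opposite ways; the down-group shift dominates (185 vs 155 pm).
Tabulated atomic radius (pm): Be 102, B 85, Na 155, Sr 185, I 133.
So from largest to smallest: Sr > Na > I > Be > B.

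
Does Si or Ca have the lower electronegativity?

Ca

Si is in period 3, group 14; Ca is in period 4, group 2.
Smaller atoms with higher effective nuclear charge are more electronegative.
These span different periods and groups, so the two trends combine.
Si > Ca: both effects reinforce here, so Si is clearly the higher of the two.
Approximate values (Pauling): Si 1.90, Ca 1.00.
So Ca has the lower electronegativity (Ca < Si).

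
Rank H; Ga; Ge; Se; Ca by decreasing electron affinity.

Se > Ge > H > Ga > Ca

Electron affinity generally becomes more exothermic across a period toward the halogens and less exothermic down a group.
Here both period and group differ, so the two effects have to be weighed against each other.
Ga > Ca: Ga lies to the right of Ca in period 4, so the across-period effect alone puts Ga higher.
H > Ga: the two effects oppose for this pair; the down-group effect wins (73 vs 29 kJ/mol).
Ge > H: the two effects oppose for this pair; the across-period effect wins (119 vs 73 kJ/mol).
Se > Ge: both are in period 4; the period trend gives Se the larger value.
Tabulated electron affinity (kJ/mol): H 73, Ca 2, Ga 29, Ge 119, Se 195.
So from highest to lowest: Se > Ge > H > Ga > Ca.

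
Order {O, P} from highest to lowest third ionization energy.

O > P

The third ionization energy removes an electron from the +2 ion. For each element: O²⁺ still has 4 valence electrons; P²⁺ still has 3 valence electrons.
All are still removing valence electrons, so compare the +2 ions as you would atoms: IE_3 generally rises across a period (higher Z_eff) and falls down a group (larger shell), subject to the usual subshell exceptions.
Valence configurations: O²⁺ [He]2s²2p², P²⁺ [Ne]3s²3p¹.
Approximate IE_3 values (kJ/mol): O 5300, P 2914.
Putting it together, IE_3: P < O.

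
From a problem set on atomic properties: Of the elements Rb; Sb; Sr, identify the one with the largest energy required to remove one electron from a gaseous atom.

Sb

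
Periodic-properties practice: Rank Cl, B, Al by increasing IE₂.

Al, Cl, B

Consider each +1 ion: Cl⁺ still has 6 valence electrons; B⁺ still has 2 valence electrons; Al⁺ still has 2 valence electrons.
All are still removing valence electrons, so compare the +1 ions as you would atoms: IE_2 generally rises across a period (higher Z_eff) and falls down a group (larger shell), subject to the usual subshell exceptions.
Valence configurations: Cl⁺ [Ne]3s²3p⁴, B⁺ [He]2s², Al⁺ [Ne]3s².
Approximate IE_2 values (kJ/mol): Cl 2298, B 2427, Al 1817.
So the second ionization energies run Al < Cl < B.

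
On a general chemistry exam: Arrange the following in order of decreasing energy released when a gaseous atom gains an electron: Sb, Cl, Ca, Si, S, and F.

F is in period 2, group 17; Si is in period 3, group 14; S is in period 3, group 16; Cl is in period 3, group 17; Ca is in period 4, group 2; Sb is in period 5, group 15.
Atoms with high Z_eff and room in the valence shell (especially the halogens) have the most exothermic electron affinities.
Here both period and group differ, so the two effects have to be weighed against each other.
Sb > Ca: the two effects oppose for this pair; the across-period effect wins (103 vs 2 kJ/mol).
Si > Sb: period and group pull opposite ways; the down-group shift dominates (134 vs 103 kJ/mol).
S > Si: S lies to the right of Si in period 3, so the across-period effect alone puts S higher.
F > S: relative to S, both the across-period and down-group shifts push F's electron affinity up.
Cl > F: this pair runs against the simple trend — see the exception note.
Note the exception: Cl has a higher electron affinity than F, contrary to the simple trend — F's small 2p subshell makes the incoming electron feel strong e⁻–e⁻ repulsion, so Cl actually releases more energy on gaining an electron.
Tabulated electron affinity (kJ/mol): F 328, Si 134, S 200, Cl 349, Ca 2, Sb 103.
So from highest to lowest: Cl > F > S > Si > Sb > Ca.

Cl > F > S > Si > Sb > Ca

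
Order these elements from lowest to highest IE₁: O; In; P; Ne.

First ionization energy rises across a period (greater Z_eff holds electrons more tightly) and falls down a group (valence electrons are farther from the nucleus).
Here both period and group differ, so the two effects have to be weighed against each other.
P > In: relative to In, both the across-period and down-group shifts push P's first ionization energy up.
O > P: relative to P, both the across-period and down-group shifts push O's first ionization energy up.
Ne > O: both are in period 2; the period trend gives Ne the larger value.
Approximate values (kJ/mol): O 1314, Ne 2081, P 1012, In 558.
So from lowest to highest: In < P < O < Ne.

In, P, O, Ne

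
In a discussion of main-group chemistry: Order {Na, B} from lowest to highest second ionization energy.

B < Na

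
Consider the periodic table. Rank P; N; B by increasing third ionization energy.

P < B < N

The third ionization energy removes an electron from the +2 ion. For each element: P²⁺ still has 3 valence electrons; N²⁺ still has 3 valence electrons; B²⁺ still has 1 valence electron.
All are still removing valence electrons, so compare the +2 ions as you would atoms: IE_3 generally rises across a period (higher Z_eff) and falls down a group (larger shell), subject to the usual subshell exceptions.
Valence configurations: P²⁺ [Ne]3s²3p¹, N²⁺ [He]2s²2p¹, B²⁺ [He]2s¹.
Tabulated IE_3 (kJ/mol): P 2914, N 4578, B 3660.
So the third ionization energies run P < B < N.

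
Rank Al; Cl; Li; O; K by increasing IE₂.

Consider each +1 ion: Al⁺ still has 2 valence electrons; Cl⁺ still has 6 valence electrons; Li⁺ is the bare [He] core; O⁺ still has 5 valence electrons; K⁺ is the bare [Ar] core.
Usually core removal costs more than valence removal, but here the competition is close: a tightly held n=2 valence electron can cost more to remove than an n=3 core electron, so the actual values have to decide it.
Valence configurations: Al⁺ [Ne]3s², Cl⁺ [Ne]3s²3p⁴, O⁺ [He]2s²2p³.
Approximate IE_2 values (kJ/mol): Al 1817, Cl 2298, Li 7298, O 3388, K 3052.
So the second ionization energies run Al < Cl < K < O < Li.

Al < Cl < K < O < Li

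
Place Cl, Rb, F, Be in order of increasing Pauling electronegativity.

Smaller atoms with higher effective nuclear charge are more electronegative.
Neither a single period nor a single group — weigh both effects.
Be > Rb: relative to Rb, both the across-period and down-group shifts push Be's electronegativity up.
Cl > Be: period and group pull opposite ways; the across-period shift dominates (3.16 vs 1.57).
F > Cl: F sits above Cl in group 17, so the down-group effect alone puts F higher.
Tabulated electronegativity (Pauling): Be 1.57, F 3.98, Cl 3.16, Rb 0.82.
So from lowest to highest: Rb < Be < Cl < F.

Rb < Be < Cl < F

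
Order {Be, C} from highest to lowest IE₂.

C, Be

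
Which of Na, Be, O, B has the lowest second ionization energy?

After 1 electron has been removed, what remains? Na⁺ is the bare [Ne] core; Be⁺ still has 1 valence electron; O⁺ still has 5 valence electrons; B⁺ still has 2 valence electrons.
Core electrons are held far more tightly than valence electrons, so Na tops the IE_2 order.
Valence configurations: Be⁺ [He]2s¹, O⁺ [He]2s²2p³, B⁺ [He]2s².
The numbers (kJ/mol): Na 4562, Be 1757, O 3388, B 2427.
Hence IE_2: Be < B < O < Na.

Be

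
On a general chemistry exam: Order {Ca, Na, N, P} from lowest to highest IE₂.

IE_2 is the cost of taking one more electron from the +1 cation: Ca⁺ still has 1 valence electron; Na⁺ is the bare [Ne] core; N⁺ still has 4 valence electrons; P⁺ still has 4 valence electrons.
Breaking into a closed-shell core is much more expensive than removing a leftover valence electron — Na has the largest IE_2 here.
Valence configurations: Ca⁺ [Ar]4s¹, N⁺ [He]2s²2p², P⁺ [Ne]3s²3p².
The numbers (kJ/mol): Ca 1145, Na 4562, N 2856, P 1907.
Hence IE_2: Ca < P < N < Na.

Ca < P < N < Na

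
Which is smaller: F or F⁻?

F

Forming F⁻ adds 1 electron to F. More electron–electron repulsion in the same shell, with unchanged nuclear charge, lets the cloud expand.
An anion is larger than its parent atom: F⁻ > F.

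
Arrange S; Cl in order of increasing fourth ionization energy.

S < Cl

After 3 electrons have been removed, what remains? S³⁺ still has 3 valence electrons; Cl³⁺ still has 4 valence electrons.
All are still removing valence electrons, so compare the +3 ions as you would atoms: IE_4 generally rises across a period (higher Z_eff) and falls down a group (larger shell), subject to the usual subshell exceptions.
Valence configurations: S³⁺ [Ne]3s²3p¹, Cl³⁺ [Ne]3s²3p².
The numbers (kJ/mol): S 4556, Cl 5159.
Hence IE_4: S < Cl.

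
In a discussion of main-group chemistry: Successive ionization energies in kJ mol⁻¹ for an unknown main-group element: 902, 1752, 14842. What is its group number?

Look for the largest jump between consecutive ionization energies: IE3/IE2 ≈ 8.5, far larger than any earlier ratio.
That jump marks the point where a core electron is being removed. So the atom has 2 valence electrons.
A main-group element with 2 valence electrons is in group 2.

Group 2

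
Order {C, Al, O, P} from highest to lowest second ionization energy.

O > C > P > Al

Consider each +1 ion: C⁺ still has 3 valence electrons; Al⁺ still has 2 valence electrons; O⁺ still has 5 valence electrons; P⁺ still has 4 valence electrons.
All are still removing valence electrons, so compare the +1 ions as you would atoms: IE_2 generally rises across a period (higher Z_eff) and falls down a group (larger shell), subject to the usual subshell exceptions.
Valence configurations: C⁺ [He]2s²2p¹, Al⁺ [Ne]3s², O⁺ [He]2s²2p³, P⁺ [Ne]3s²3p².
Tabulated IE_2 (kJ/mol): C 2353, Al 1817, O 3388, P 1907.
Putting it together, IE_2: Al < P < C < O.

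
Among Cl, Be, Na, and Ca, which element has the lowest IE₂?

Consider each +1 ion: Cl⁺ still has 6 valence electrons; Be⁺ still has 1 valence electron; Na⁺ is the bare [Ne] core; Ca⁺ still has 1 valence electron.
Core electrons are held far more tightly than valence electrons, so Na tops the IE_2 order.
Valence configurations: Cl⁺ [Ne]3s²3p⁴, Be⁺ [He]2s¹, Ca⁺ [Ar]4s¹.
Tabulated IE_2 (kJ/mol): Cl 2298, Be 1757, Na 4562, Ca 1145.
Putting it together, IE_2: Ca < Be < Cl < Na.

Ca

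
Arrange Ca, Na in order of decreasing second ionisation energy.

Na, Ca

The second ionization energy removes an electron from the +1 ion. For each element: Ca⁺ still has 1 valence electron; Na⁺ is the bare [Ne] core.
Pulling an electron out of a noble-gas core costs far more than removing a remaining valence electron, so Na sits at the high end of IE_2.
The numbers (kJ/mol): Ca 1145, Na 4562.
Hence IE_2: Ca < Na.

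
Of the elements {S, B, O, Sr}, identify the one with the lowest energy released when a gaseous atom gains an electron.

B is in period 2, group 13; O is in period 2, group 16; S is in period 3, group 16; Sr is in period 5, group 2.
Electron affinity generally becomes more exothermic across a period toward the halogens and less exothermic down a group.
Here both period and group differ, so the two effects have to be weighed against each other.
B > Sr: both effects reinforce here, so B is clearly the higher of the two.
O > B: both are in period 2; the period trend gives O the larger value.
S > O: this pair runs against the simple trend — see the exception note.
Note the exception: S has a higher electron affinity than O, contrary to the simple trend — the compact 2p subshell of O repels the added electron more than S's larger 3p does.
For reference (kJ/mol): B 27, O 141, S 200, Sr 5.
The lowest energy released when a gaseous atom gains an electron among these belongs to Sr.

Sr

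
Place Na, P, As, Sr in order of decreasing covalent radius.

Sr > Na > As > P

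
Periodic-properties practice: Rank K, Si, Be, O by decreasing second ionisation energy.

O > K > Be > Si

Consider each +1 ion: K⁺ is the bare [Ar] core; Si⁺ still has 3 valence electrons; Be⁺ still has 1 valence electron; O⁺ still has 5 valence electrons.
Usually core removal costs more than valence removal, but here the competition is close: a tightly held n=2 valence electron can cost more to remove than an n=3 core electron, so the actual values have to decide it.
Valence configurations: Si⁺ [Ne]3s²3p¹, Be⁺ [He]2s¹, O⁺ [He]2s²2p³.
Tabulated IE_2 (kJ/mol): K 3052, Si 1577, Be 1757, O 3388.
So the second ionization energies run Si < Be < K < O.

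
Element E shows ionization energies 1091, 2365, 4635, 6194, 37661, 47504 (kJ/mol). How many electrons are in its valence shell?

4

Look for the largest jump between consecutive ionization energies: IE5/IE4 ≈ 6.1, far larger than any earlier ratio.
That jump marks the point where a core electron is being removed. So the atom has 4 valence electrons.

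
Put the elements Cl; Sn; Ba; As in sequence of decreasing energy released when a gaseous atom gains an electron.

Cl is in period 3, group 17; As is in period 4, group 15; Sn is in period 5, group 14; Ba is in period 6, group 2.
EA tends to increase across a period and decrease down a group, though the pattern is less regular than for IE or radius.
Here both period and group differ, so the two effects have to be weighed against each other.
As > Ba: both effects reinforce here, so As is clearly the higher of the two.
Sn > As: this pair runs against the simple trend — see the exception note.
Cl > Sn: both effects reinforce here, so Cl is clearly the higher of the two.
Note the exception: Sn has a higher electron affinity than As, contrary to the simple trend — adding an electron to As's half-filled np³ subshell costs electron-pairing energy.
For reference (kJ/mol): Cl 349, As 78, Sn 107, Ba 14.
So from highest to lowest: Cl > Sn > As > Ba.

Cl > Sn > As > Ba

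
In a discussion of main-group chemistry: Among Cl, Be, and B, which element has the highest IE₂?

B

The second ionization energy removes an electron from the +1 ion. For each element: Cl⁺ still has 6 valence electrons; Be⁺ still has 1 valence electron; B⁺ still has 2 valence electrons.
All are still removing valence electrons, so compare the +1 ions as you would atoms: IE_2 generally rises across a period (higher Z_eff) and falls down a group (larger shell), subject to the usual subshell exceptions.
Valence configurations: Cl⁺ [Ne]3s²3p⁴, Be⁺ [He]2s¹, B⁺ [He]2s².
The numbers (kJ/mol): Cl 2298, Be 1757, B 2427.
Putting it together, IE_2: Be < Cl < B.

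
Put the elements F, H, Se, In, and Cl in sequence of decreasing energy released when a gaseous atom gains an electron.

Cl > F > Se > H > In

H is in period 1, group 1; F is in period 2, group 17; Cl is in period 3, group 17; Se is in period 4, group 16; In is in period 5, group 13.
Atoms with high Z_eff and room in the valence shell (especially the halogens) have the most exothermic electron affinities.
These span different periods and groups, so the two trends combine.
H > In: the two effects oppose for this pair; the down-group effect wins (73 vs 29 kJ/mol).
Se > H: period and group pull opposite ways; the across-period shift dominates (195 vs 73 kJ/mol).
F > Se: relative to Se, both the across-period and down-group shifts push F's electron affinity up.
Cl > F: this pair runs against the simple trend — see the exception note.
Note the exception: Cl has a higher electron affinity than F, contrary to the simple trend — F's small 2p subshell makes the incoming electron feel strong e⁻–e⁻ repulsion, so Cl actually releases more energy on gaining an electron.
Tabulated electron affinity (kJ/mol): H 73, F 328, Cl 349, Se 195, In 29.
So from highest to lowest: Cl > F > Se > H > In.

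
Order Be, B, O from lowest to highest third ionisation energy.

B < O < Be

IE_3 is the cost of taking one more electron from the +2 cation: Be²⁺ is the bare [He] core; B²⁺ still has 1 valence electron; O²⁺ still has 4 valence electrons.
Pulling an electron out of a noble-gas core costs far more than removing a remaining valence electron, so Be sits at the high end of IE_3.
Valence configurations: B²⁺ [He]2s¹, O²⁺ [He]2s²2p².
The numbers (kJ/mol): Be 14849, B 3660, O 5300.
Hence IE_3: B < O < Be.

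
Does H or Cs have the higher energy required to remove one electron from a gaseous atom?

H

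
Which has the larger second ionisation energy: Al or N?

N

IE_2 is the cost of taking one more electron from the +1 cation: Al⁺ still has 2 valence electrons; N⁺ still has 4 valence electrons.
All are still removing valence electrons, so compare the +1 ions as you would atoms: IE_2 generally rises across a period (higher Z_eff) and falls down a group (larger shell), subject to the usual subshell exceptions.
Valence configurations: Al⁺ [Ne]3s², N⁺ [He]2s²2p².
The numbers (kJ/mol): Al 1817, N 2856.
Putting it together, IE_2: Al < N.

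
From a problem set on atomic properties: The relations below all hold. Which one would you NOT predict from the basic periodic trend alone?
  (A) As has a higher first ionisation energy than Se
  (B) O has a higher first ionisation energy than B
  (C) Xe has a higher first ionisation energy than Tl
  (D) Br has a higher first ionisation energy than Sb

(A)

The general trend: first ionisation energy increases across a period and decreases down a group.
(A) As (period 4, group 15) vs Se (period 4, group 16): the stated order contradicts the simple trend.
(B) O (period 2, group 16) vs B (period 2, group 13): the stated order agrees with the simple trend.
(C) Xe (period 5, group 18) vs Tl (period 6, group 13): the stated order agrees with the simple trend.
(D) Br (period 4, group 17) vs Sb (period 5, group 15): the stated order agrees with the simple trend.
The exception is (A): Se (4p⁴) ionizes more easily than half-filled As (4p³).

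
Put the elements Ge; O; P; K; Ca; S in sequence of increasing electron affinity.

O is in period 2, group 16; P is in period 3, group 15; S is in period 3, group 16; K is in period 4, group 1; Ca is in period 4, group 2; Ge is in period 4, group 14.
Atoms with high Z_eff and room in the valence shell (especially the halogens) have the most exothermic electron affinities.
These span different periods and groups, so the two trends combine.
K > Ca: this pair runs against the simple trend — see the exception note.
P > K: relative to K, both the across-period and down-group shifts push P's electron affinity up.
Ge > P: this pair runs against the simple trend — see the exception note.
O > Ge: both effects reinforce here, so O is clearly the higher of the two.
S > O: this pair runs against the simple trend — see the exception note.
Note the exception: K has a higher electron affinity than Ca, contrary to the simple trend — adding an electron to Ca (ns²) has to open a new, higher-energy np subshell, which is unfavourable.
Note the exception: Ge has a higher electron affinity than P, contrary to the simple trend — adding an electron to P's half-filled np³ subshell costs electron-pairing energy.
Note the exception: S has a higher electron affinity than O, contrary to the simple trend — the compact 2p subshell of O repels the added electron more than S's larger 3p does.
Approximate values (kJ/mol): O 141, P 72, S 200, K 48, Ca 2, Ge 119.
So from lowest to highest: Ca < K < P < Ge < O < S.

Ca < K < P < Ge < O < S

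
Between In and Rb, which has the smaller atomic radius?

In

Rb is in period 5, group 1; In is in period 5, group 13.
Atomic radius shrinks across a period as nuclear charge pulls the same shell inward, and grows down a group as new shells are added.
All lie in period 5, so atomic radius increases right to left.
So In has the smaller atomic radius (In < Rb).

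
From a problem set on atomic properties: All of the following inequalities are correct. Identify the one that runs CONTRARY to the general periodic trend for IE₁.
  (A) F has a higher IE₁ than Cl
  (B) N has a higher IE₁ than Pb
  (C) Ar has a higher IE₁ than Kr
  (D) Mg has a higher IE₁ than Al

The general trend: IE₁ increases across a period and decreases down a group.
(A) F (period 2, group 17) vs Cl (period 3, group 17): the stated order agrees with the simple trend.
(B) N (period 2, group 15) vs Pb (period 6, group 14): the stated order agrees with the simple trend.
(C) Ar (period 3, group 18) vs Kr (period 4, group 18): the stated order agrees with the simple trend.
(D) Mg (period 3, group 2) vs Al (period 3, group 13): the stated order contradicts the simple trend.
The exception is (D): Al's single 3p electron is easier to remove than one from Mg's filled 3s².

(D)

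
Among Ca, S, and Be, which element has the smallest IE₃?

S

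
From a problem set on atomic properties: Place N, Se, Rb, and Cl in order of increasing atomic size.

N, Cl, Se, Rb

N is in period 2, group 15; Cl is in period 3, group 17; Se is in period 4, group 16; Rb is in period 5, group 1.
Moving right in a period, electrons are added to the same shell under a stronger nuclear pull, so atoms get smaller; moving down, a new shell is opened and atoms get larger.
Neither a single period nor a single group — weigh both effects.
Cl > N: the two effects oppose for this pair; the down-group effect wins (99 vs 71 pm).
Se > Cl: relative to Cl, both the across-period and down-group shifts push Se's atomic radius up.
Rb > Se: both effects reinforce here, so Rb is clearly the larger of the two.
Approximate values (pm): N 71, Cl 99, Se 116, Rb 210.
So from smallest to largest: N < Cl < Se < Rb.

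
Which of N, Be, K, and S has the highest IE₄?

Be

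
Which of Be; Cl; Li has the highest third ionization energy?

Be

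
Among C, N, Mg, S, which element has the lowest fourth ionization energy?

S

IE_4 is the cost of taking one more electron from the +3 cation: C³⁺ still has 1 valence electron; N³⁺ still has 2 valence electrons; Mg³⁺ is already 1 electron into the core; S³⁺ still has 3 valence electrons.
Core electrons are held far more tightly than valence electrons, so Mg tops the IE_4 order.
Valence configurations: C³⁺ [He]2s¹, N³⁺ [He]2s², S³⁺ [Ne]3s²3p¹.
Tabulated IE_4 (kJ/mol): C 6223, N 7475, Mg 10543, S 4556.
Hence IE_4: S < C < N < Mg.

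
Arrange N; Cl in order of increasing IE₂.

The second ionization energy removes an electron from the +1 ion. For each element: N⁺ still has 4 valence electrons; Cl⁺ still has 6 valence electrons.
All are still removing valence electrons, so compare the +1 ions as you would atoms: IE_2 generally rises across a period (higher Z_eff) and falls down a group (larger shell), subject to the usual subshell exceptions.
Valence configurations: N⁺ [He]2s²2p², Cl⁺ [Ne]3s²3p⁴.
Approximate IE_2 values (kJ/mol): N 2856, Cl 2298.
Putting it together, IE_2: Cl < N.

Cl < N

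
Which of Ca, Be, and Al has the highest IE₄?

Consider each +3 ion: Ca³⁺ is already 1 electron into the core; Be³⁺ is already 1 electron into the core; Al³⁺ is the bare [Ne] core.
All of these are removing an electron from a noble-gas core or deeper; the smaller core (lower principal quantum number) is held far more tightly, and within a period the higher nuclear charge binds the same core more tightly.
Approximate IE_4 values (kJ/mol): Ca 6491, Be 21007, Al 11577.
Hence IE_4: Ca < Al < Be.

Be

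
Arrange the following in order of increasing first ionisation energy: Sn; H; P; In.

In < Sn < P < H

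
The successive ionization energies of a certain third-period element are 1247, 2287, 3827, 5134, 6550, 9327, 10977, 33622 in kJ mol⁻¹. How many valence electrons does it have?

Look for the largest jump between consecutive ionization energies: IE8/IE7 ≈ 3.1, far larger than any earlier ratio.
That jump marks the point where a core electron is being removed. So the atom has 7 valence electrons.

7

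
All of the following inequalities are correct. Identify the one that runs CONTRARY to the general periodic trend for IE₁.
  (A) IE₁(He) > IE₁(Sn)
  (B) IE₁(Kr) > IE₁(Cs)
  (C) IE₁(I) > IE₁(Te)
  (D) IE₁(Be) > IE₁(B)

(D)

The general trend: IE₁ increases across a period and decreases down a group.
(A) He (period 1, group 18) vs Sn (period 5, group 14): the stated order agrees with the simple trend.
(B) Kr (period 4, group 18) vs Cs (period 6, group 1): the stated order agrees with the simple trend.
(C) I (period 5, group 17) vs Te (period 5, group 16): the stated order agrees with the simple trend.
(D) Be (period 2, group 2) vs B (period 2, group 13): the stated order contradicts the simple trend.
The exception is (D): removing B's lone 2p electron is easier than breaking Be's filled 2s².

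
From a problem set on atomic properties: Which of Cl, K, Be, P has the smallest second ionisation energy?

Be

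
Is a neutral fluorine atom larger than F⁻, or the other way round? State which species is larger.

F⁻

Forming F⁻ adds 1 electron to F. More electron–electron repulsion in the same shell, with unchanged nuclear charge, lets the cloud expand.
An anion is larger than its parent atom: F⁻ > F.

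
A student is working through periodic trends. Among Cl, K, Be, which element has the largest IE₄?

IE_4 is the cost of taking one more electron from the +3 cation: Cl³⁺ still has 4 valence electrons; K³⁺ is already 2 electrons into the core; Be³⁺ is already 1 electron into the core.
Core electrons are held far more tightly than valence electrons, so K and Be top the IE_4 order.
Tabulated IE_4 (kJ/mol): Cl 5159, K 5877, Be 21007.
So the fourth ionization energies run Cl < K < Be.

Be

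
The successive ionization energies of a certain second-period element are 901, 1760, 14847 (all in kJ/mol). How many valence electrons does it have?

2

Look for the largest jump between consecutive ionization energies: IE3/IE2 ≈ 8.4, far larger than any earlier ratio.
That jump marks the point where a core electron is being removed. So the atom has 2 valence electrons.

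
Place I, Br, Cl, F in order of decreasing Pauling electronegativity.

F is in period 2, group 17; Cl is in period 3, group 17; Br is in period 4, group 17; I is in period 5, group 17.
EN rises left→right (higher Z_eff, smaller atoms) and falls top→bottom (larger, more shielded atoms).
All are in group 17, so electronegativity increases up the group.
So from highest to lowest: F > Cl > Br > I.

F, Cl, Br, I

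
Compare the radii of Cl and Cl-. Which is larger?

Forming Cl- adds 1 electron to Cl. More electron–electron repulsion in the same shell, with unchanged nuclear charge, lets the cloud expand.
An anion is larger than its parent atom: Cl- > Cl.

Cl-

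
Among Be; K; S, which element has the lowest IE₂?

Consider each +1 ion: Be⁺ still has 1 valence electron; K⁺ is the bare [Ar] core; S⁺ still has 5 valence electrons.
Core electrons are held far more tightly than valence electrons, so K tops the IE_2 order.
Valence configurations: Be⁺ [He]2s¹, S⁺ [Ne]3s²3p³.
The numbers (kJ/mol): Be 1757, K 3052, S 2252.
Putting it together, IE_2: Be < S < K.

Be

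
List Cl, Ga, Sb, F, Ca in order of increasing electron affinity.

F is in period 2, group 17; Cl is in period 3, group 17; Ca is in period 4, group 2; Ga is in period 4, group 13; Sb is in period 5, group 15.
Adding an electron releases more energy for atoms nearer the top right (short of the noble gases).
These span different periods and groups, so the two trends combine.
Ga > Ca: both are in period 4; the period trend gives Ga the larger value.
Sb > Ga: period and group pull opposite ways; the across-period shift dominates (103 vs 29 kJ/mol).
F > Sb: relative to Sb, both the across-period and down-group shifts push F's electron affinity up.
Cl > F: this pair runs against the simple trend — see the exception note.
Note the exception: Cl has a higher electron affinity than F, contrary to the simple trend — F's small 2p subshell makes the incoming electron feel strong e⁻–e⁻ repulsion, so Cl actually releases more energy on gaining an electron.
Approximate values (kJ/mol): F 328, Cl 349, Ca 2, Ga 29, Sb 103.
So from lowest to highest: Ca < Ga < Sb < F < Cl.

Ca, Ga, Sb, F, Cl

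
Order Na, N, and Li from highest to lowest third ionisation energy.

Li, Na, N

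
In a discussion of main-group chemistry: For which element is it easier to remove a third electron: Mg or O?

The third ionization energy removes an electron from the +2 ion. For each element: Mg²⁺ is the bare [Ne] core; O²⁺ still has 4 valence electrons.
Pulling an electron out of a noble-gas core costs far more than removing a remaining valence electron, so Mg sits at the high end of IE_3.
Tabulated IE_3 (kJ/mol): Mg 7733, O 5300.
So the third ionization energies run O < Mg.

O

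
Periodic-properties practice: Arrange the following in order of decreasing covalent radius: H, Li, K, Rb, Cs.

H is in period 1, group 1; Li is in period 2, group 1; K is in period 4, group 1; Rb is in period 5, group 1; Cs is in period 6, group 1.
Moving right in a period, electrons are added to the same shell under a stronger nuclear pull, so atoms get smaller; moving down, a new shell is opened and atoms get larger.
All are in group 1, so atomic radius increases down the group.
So from largest to smallest: Cs > Rb > K > Li > H.

Cs > Rb > K > Li > H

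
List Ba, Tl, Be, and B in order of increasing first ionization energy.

Be is in period 2, group 2; B is in period 2, group 13; Ba is in period 6, group 2; Tl is in period 6, group 13.
Removing the outermost electron gets harder across a period and easier down a group.
Here both period and group differ, so the two effects have to be weighed against each other.
Tl > Ba: Tl lies to the right of Ba in period 6, so the across-period effect alone puts Tl higher.
B > Tl: they share group 13; the group trend gives B the larger value.
Be > B: this pair runs against the simple trend — see the exception note.
Note the exception: Be has a higher first ionization energy than B, contrary to the simple trend — removing B's lone 2p electron is easier than breaking Be's filled 2s².
Tabulated first ionization energy (kJ/mol): Be 900, B 801, Ba 503, Tl 589.
So from lowest to highest: Ba < Tl < B < Be.

Ba < Tl < B < Be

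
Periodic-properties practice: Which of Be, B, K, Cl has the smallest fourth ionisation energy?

Consider each +3 ion: Be³⁺ is already 1 electron into the core; B³⁺ is the bare [He] core; K³⁺ is already 2 electrons into the core; Cl³⁺ still has 4 valence electrons.
Pulling an electron out of a noble-gas core costs far more than removing a remaining valence electron, so K, Be and B sit at the high end of IE_4.
Tabulated IE_4 (kJ/mol): Be 21007, B 25026, K 5877, Cl 5159.
So the fourth ionization energies run Cl < K < Be < B.

Cl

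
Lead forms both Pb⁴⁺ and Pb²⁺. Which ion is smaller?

Both ions have Z = 82 protons, but Pb⁴⁺ has lost more electrons, so its remaining electrons feel a larger effective nuclear charge per electron and are pulled in more tightly.
Higher positive charge → smaller ion, so Pb²⁺ > Pb⁴⁺.

Pb⁴⁺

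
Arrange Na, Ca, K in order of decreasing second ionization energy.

IE_2 is the cost of taking one more electron from the +1 cation: Na⁺ is the bare [Ne] core; Ca⁺ still has 1 valence electron; K⁺ is the bare [Ar] core.
Core electrons are held far more tightly than valence electrons, so K and Na top the IE_2 order.
Approximate IE_2 values (kJ/mol): Na 4562, Ca 1145, K 3052.
Overall IE_2 order: Ca < K < Na.

Na > K > Ca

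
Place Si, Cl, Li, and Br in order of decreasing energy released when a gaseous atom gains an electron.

Electron affinity generally becomes more exothermic across a period toward the halogens and less exothermic down a group.
Here both period and group differ, so the two effects have to be weighed against each other.
Si > Li: the two effects oppose for this pair; the across-period effect wins (134 vs 60 kJ/mol).
Br > Si: the two effects oppose for this pair; the across-period effect wins (325 vs 134 kJ/mol).
Cl > Br: Cl sits above Br in group 17, so the down-group effect alone puts Cl higher.
For reference (kJ/mol): Li 60, Si 134, Cl 349, Br 325.
So from highest to lowest: Cl > Br > Si > Li.

Cl > Br > Si > Li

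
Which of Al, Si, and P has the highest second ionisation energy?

P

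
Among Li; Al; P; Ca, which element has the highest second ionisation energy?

IE_2 is the cost of taking one more electron from the +1 cation: Li⁺ is the bare [He] core; Al⁺ still has 2 valence electrons; P⁺ still has 4 valence electrons; Ca⁺ still has 1 valence electron.
Breaking into a closed-shell core is much more expensive than removing a leftover valence electron — Li has the largest IE_2 here.
Valence configurations: Al⁺ [Ne]3s², P⁺ [Ne]3s²3p², Ca⁺ [Ar]4s¹.
The numbers (kJ/mol): Li 7298, Al 1817, P 1907, Ca 1145.
Overall IE_2 order: Ca < Al < P < Li.

Li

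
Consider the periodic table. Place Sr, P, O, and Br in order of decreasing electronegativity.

O > Br > P > Sr

Atoms toward the upper right of the periodic table pull bonding electrons most strongly.
Neither a single period nor a single group — weigh both effects.
P > Sr: relative to Sr, both the across-period and down-group shifts push P's electronegativity up.
Br > P: period and group pull opposite ways; the across-period shift dominates (2.96 vs 2.19).
O > Br: period and group pull opposite ways; the down-group shift dominates (3.44 vs 2.96).
Approximate values (Pauling): O 3.44, P 2.19, Br 2.96, Sr 0.95.
So from highest to lowest: O > Br > P > Sr.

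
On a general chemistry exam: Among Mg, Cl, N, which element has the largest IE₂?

N

After 1 electron has been removed, what remains? Mg⁺ still has 1 valence electron; Cl⁺ still has 6 valence electrons; N⁺ still has 4 valence electrons.
All are still removing valence electrons, so compare the +1 ions as you would atoms: IE_2 generally rises across a period (higher Z_eff) and falls down a group (larger shell), subject to the usual subshell exceptions.
Valence configurations: Mg⁺ [Ne]3s¹, Cl⁺ [Ne]3s²3p⁴, N⁺ [He]2s²2p².
The numbers (kJ/mol): Mg 1451, Cl 2298, N 2856.
Putting it together, IE_2: Mg < Cl < N.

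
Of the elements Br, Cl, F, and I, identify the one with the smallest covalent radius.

F is in period 2, group 17; Cl is in period 3, group 17; Br is in period 4, group 17; I is in period 5, group 17.
Across a period the added protons contract the valence shell; down a group each new principal shell makes the atom larger.
All are in group 17, so atomic radius increases down the group.
The smallest covalent radius among these belongs to F.

F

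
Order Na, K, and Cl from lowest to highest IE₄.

Cl < K < Na

Consider each +3 ion: Na³⁺ is already 2 electrons into the core; K³⁺ is already 2 electrons into the core; Cl³⁺ still has 4 valence electrons.
Breaking into a closed-shell core is much more expensive than removing a leftover valence electron — K and Na have the largest IE_4 here.
The numbers (kJ/mol): Na 9543, K 5877, Cl 5159.
Hence IE_4: Cl < K < Na.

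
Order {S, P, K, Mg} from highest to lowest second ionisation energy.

Consider each +1 ion: S⁺ still has 5 valence electrons; P⁺ still has 4 valence electrons; K⁺ is the bare [Ar] core; Mg⁺ still has 1 valence electron.
Breaking into a closed-shell core is much more expensive than removing a leftover valence electron — K has the largest IE_2 here.
Valence configurations: S⁺ [Ne]3s²3p³, P⁺ [Ne]3s²3p², Mg⁺ [Ne]3s¹.
Approximate IE_2 values (kJ/mol): S 2252, P 1907, K 3052, Mg 1451.
So the second ionization energies run Mg < P < S < K.

K > S > P > Mg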